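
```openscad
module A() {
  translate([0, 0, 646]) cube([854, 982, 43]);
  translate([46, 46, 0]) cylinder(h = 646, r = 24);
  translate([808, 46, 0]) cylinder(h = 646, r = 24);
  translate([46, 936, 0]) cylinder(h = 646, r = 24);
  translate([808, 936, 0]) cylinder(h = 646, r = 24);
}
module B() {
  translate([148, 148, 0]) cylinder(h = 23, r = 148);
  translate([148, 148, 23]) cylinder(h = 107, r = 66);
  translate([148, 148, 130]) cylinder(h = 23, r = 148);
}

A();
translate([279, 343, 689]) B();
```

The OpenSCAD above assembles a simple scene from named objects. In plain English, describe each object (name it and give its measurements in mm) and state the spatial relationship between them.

A is a rectangular dining table. The top is 854×982×43 mm with its upper surface at z = 689 mm. It stands on four round legs of 48 mm diameter, each leg's bounding box inset 22 mm from the nearest pair of top edges, running from the floor to the underside of the top.

B is a spool: two coaxial disc flanges of radius 148 mm and thickness 23 mm, joined by a core cylinder of radius 66 mm and height 107 mm. The lower flange rests on z = 0 and the three cylinders share a vertical axis.

The spool is on top of the table, centred.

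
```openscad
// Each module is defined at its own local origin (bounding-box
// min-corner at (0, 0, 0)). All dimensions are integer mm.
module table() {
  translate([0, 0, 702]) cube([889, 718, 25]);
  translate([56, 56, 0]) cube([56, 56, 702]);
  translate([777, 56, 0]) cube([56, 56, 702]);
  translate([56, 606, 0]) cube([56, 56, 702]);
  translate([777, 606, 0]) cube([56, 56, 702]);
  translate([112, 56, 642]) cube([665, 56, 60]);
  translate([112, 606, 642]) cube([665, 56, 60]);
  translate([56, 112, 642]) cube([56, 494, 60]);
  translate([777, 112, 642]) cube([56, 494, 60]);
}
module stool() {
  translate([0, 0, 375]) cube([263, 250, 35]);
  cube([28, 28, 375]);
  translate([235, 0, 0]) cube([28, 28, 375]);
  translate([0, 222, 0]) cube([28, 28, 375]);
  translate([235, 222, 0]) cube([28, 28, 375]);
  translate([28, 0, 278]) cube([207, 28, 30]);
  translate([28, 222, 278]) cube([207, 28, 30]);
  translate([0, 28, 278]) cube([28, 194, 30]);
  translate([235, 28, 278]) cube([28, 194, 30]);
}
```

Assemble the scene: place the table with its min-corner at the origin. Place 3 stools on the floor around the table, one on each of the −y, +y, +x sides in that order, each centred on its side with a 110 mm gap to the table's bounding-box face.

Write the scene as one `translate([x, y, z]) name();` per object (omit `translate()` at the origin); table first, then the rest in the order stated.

table();
translate([313, -360, 0]) stool();
translate([313, 828, 0]) stool();
translate([999, 234, 0]) stool();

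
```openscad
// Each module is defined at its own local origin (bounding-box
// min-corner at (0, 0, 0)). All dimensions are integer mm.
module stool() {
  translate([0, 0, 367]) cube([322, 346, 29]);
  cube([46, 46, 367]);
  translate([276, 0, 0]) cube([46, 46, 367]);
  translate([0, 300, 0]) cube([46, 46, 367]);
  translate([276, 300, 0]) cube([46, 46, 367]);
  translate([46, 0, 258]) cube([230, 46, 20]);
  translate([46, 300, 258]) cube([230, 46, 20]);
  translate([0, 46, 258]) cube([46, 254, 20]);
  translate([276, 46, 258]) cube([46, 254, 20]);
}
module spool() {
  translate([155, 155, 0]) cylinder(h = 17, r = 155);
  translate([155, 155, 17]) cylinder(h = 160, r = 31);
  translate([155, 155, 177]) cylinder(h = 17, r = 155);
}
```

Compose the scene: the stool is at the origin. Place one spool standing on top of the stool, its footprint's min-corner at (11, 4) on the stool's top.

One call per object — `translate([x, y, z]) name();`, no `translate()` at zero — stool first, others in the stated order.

stool();
translate([11, 4, 396]) spool();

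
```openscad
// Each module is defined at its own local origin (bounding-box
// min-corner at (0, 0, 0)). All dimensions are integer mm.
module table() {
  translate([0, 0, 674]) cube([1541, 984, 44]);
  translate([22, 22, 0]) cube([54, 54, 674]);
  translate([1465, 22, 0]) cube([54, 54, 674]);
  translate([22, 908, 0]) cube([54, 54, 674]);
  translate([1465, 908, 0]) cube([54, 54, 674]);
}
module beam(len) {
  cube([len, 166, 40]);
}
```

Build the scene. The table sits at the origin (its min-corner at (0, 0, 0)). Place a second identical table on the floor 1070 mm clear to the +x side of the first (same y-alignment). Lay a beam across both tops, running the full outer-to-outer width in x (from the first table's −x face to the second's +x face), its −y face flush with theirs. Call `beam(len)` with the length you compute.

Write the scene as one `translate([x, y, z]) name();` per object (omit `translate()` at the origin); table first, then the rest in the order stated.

table();
translate([2611, 0, 0]) table();
translate([0, 0, 718]) beam(4152);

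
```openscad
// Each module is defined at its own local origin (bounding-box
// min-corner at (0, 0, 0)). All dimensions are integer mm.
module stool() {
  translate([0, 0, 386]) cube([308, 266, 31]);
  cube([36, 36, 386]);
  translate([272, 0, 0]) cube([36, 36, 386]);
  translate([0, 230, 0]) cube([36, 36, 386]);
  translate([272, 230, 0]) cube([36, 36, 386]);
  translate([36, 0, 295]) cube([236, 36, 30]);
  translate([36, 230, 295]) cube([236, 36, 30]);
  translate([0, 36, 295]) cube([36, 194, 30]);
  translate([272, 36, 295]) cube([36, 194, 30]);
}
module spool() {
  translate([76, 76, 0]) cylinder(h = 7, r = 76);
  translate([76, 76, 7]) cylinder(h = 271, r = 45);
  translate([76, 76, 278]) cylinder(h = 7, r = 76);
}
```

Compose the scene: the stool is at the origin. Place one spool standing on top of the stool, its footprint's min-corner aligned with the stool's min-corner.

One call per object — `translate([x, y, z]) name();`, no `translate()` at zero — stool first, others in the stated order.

stool();
translate([0, 0, 417]) spool();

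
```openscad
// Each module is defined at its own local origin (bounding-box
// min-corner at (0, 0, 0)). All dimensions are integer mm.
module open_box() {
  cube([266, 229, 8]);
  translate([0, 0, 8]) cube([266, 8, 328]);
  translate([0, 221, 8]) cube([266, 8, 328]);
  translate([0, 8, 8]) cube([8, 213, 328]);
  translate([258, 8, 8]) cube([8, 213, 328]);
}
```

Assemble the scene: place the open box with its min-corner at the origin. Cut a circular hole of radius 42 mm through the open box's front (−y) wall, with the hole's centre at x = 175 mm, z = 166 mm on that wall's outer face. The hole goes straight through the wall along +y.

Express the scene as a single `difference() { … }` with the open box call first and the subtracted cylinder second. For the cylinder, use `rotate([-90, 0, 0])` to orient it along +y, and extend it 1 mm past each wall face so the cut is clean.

difference() {
  open_box();
  translate([175, -1, 166]) rotate([-90, 0, 0]) cylinder(h = 10, r = 42);
}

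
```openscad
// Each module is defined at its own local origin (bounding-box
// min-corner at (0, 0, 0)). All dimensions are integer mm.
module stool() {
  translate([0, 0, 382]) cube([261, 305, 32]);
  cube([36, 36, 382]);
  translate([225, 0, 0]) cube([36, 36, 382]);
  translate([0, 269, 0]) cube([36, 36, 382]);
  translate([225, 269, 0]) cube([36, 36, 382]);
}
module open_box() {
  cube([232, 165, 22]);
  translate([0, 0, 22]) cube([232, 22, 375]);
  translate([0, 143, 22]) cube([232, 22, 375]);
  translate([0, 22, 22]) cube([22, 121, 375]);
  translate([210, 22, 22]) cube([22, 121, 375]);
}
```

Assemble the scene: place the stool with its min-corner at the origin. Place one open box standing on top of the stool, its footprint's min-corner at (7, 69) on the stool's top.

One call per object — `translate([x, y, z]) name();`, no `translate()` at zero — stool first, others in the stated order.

stool();
translate([7, 69, 414]) open_box();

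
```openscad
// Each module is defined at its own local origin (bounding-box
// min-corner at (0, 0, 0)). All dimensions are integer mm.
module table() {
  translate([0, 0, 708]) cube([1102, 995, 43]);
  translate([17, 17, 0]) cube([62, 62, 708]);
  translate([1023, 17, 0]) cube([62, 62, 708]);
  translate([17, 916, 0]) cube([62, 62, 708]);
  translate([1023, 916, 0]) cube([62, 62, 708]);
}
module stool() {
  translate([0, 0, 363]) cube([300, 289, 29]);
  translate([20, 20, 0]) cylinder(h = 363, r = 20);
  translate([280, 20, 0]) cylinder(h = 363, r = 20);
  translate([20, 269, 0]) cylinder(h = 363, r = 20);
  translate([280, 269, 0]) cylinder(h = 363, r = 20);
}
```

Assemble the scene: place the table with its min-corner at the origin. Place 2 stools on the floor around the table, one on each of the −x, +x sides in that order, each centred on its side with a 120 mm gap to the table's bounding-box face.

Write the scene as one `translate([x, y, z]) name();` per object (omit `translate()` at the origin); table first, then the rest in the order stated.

table();
translate([-420, 353, 0]) stool();
translate([1222, 353, 0]) stool();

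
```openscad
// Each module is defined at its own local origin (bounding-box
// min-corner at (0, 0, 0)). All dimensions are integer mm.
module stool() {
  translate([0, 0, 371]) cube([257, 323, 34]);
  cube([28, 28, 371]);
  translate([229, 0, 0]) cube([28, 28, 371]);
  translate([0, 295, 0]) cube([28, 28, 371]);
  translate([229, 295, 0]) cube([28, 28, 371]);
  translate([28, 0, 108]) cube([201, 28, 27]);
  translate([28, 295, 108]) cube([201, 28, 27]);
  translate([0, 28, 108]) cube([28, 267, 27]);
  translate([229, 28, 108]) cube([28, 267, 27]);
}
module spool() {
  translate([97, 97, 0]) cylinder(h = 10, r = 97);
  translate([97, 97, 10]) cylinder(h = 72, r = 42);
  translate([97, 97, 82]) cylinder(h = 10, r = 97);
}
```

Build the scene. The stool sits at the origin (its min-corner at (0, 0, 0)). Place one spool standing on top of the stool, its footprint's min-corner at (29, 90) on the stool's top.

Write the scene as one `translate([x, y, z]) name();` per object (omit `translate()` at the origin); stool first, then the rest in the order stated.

stool();
translate([29, 90, 405]) spool();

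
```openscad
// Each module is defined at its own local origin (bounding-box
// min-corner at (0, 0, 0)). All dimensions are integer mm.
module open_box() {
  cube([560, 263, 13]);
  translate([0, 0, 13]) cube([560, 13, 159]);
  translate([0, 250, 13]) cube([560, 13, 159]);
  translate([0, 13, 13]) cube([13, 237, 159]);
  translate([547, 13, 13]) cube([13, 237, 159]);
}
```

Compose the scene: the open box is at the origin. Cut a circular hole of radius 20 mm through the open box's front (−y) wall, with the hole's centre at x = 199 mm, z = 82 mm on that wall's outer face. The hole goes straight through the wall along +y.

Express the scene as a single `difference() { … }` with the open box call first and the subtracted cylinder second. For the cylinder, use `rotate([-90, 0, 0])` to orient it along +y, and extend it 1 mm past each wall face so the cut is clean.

difference() {
  open_box();
  translate([199, -1, 82]) rotate([-90, 0, 0]) cylinder(h = 15, r = 20);
}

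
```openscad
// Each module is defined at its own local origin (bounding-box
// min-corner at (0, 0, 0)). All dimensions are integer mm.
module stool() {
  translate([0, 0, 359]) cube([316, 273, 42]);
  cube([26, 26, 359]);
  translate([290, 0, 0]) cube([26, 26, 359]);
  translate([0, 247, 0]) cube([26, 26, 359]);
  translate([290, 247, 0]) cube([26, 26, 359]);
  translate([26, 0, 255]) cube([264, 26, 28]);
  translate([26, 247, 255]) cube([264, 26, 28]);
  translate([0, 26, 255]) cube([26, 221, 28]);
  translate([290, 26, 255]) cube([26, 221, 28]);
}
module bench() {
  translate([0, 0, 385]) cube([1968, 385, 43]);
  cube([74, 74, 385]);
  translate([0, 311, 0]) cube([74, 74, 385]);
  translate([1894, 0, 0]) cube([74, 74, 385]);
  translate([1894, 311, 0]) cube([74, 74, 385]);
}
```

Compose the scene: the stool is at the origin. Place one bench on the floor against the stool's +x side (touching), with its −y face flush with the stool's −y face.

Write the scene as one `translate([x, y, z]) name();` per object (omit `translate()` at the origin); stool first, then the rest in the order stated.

stool();
translate([316, 0, 0]) bench();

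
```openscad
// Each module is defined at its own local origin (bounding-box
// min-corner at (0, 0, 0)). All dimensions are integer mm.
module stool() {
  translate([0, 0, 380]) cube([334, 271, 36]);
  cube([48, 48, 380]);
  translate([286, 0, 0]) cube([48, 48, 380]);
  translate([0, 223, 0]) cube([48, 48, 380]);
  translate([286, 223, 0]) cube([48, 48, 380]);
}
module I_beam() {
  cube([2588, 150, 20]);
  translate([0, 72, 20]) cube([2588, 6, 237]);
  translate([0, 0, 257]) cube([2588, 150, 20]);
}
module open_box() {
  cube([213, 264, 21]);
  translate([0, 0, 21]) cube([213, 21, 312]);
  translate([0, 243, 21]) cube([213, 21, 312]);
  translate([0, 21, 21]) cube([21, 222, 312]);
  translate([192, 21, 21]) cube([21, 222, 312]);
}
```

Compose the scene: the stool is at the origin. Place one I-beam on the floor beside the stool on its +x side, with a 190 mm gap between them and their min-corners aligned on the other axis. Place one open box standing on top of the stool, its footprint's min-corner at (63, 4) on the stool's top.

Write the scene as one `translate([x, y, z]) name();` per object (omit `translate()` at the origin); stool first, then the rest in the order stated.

stool();
translate([524, 0, 0]) I_beam();
translate([63, 4, 416]) open_box();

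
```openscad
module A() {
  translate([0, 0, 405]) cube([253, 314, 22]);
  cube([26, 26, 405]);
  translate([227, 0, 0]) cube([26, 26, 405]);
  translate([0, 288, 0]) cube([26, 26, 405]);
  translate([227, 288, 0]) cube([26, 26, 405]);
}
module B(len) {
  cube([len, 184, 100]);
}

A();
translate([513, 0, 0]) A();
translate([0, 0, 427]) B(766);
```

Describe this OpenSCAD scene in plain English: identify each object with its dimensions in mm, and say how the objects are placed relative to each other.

A is a simple wooden stool: a rectangular seat 253 mm (x) by 314 mm (y), 22 mm thick, top face at z = 427 mm, on four square legs, each 26×26 mm in cross-section. The legs rest on z = 0, each flush with a corner of the seat.

B is a rectangular beam 766 mm long (x), 184 mm deep (y), 100 mm thick (z).

The beam spans the tops of two stools placed 260 mm apart, resting at z = 427 mm.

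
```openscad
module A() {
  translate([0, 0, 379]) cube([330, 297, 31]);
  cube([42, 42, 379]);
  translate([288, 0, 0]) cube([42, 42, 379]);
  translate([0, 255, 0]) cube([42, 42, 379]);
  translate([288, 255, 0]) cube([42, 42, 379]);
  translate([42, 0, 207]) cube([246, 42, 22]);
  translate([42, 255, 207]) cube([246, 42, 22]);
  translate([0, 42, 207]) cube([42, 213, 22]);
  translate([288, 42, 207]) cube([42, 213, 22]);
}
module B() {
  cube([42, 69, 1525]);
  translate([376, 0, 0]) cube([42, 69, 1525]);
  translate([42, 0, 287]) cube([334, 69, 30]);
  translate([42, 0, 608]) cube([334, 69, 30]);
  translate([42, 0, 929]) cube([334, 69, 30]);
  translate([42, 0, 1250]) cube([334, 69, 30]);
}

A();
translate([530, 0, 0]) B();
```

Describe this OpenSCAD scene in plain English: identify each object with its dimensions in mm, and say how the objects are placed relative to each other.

A is a simple wooden stool: a rectangular seat 330 mm (x) by 297 mm (y), 31 mm thick, top face at z = 410 mm, on four square legs, each 42×42 mm in cross-section. The legs rest on z = 0, each flush with a corner of the seat. Four stretchers, 42 mm wide and 22 mm tall, connect adjacent legs with their undersides at z = 207 mm, each running between the inner faces of the legs it joins and aligned with the legs' outer faces on the other axis.

B is a wooden ladder with two side rails of 42×69 mm section and 1525 mm height, set 418 mm apart overall. Between them run 4 rectangular rungs (69 mm deep, 30 mm thick), front faces flush with the rails' −y face. The bottom of the first rung is 287 mm above the floor and each subsequent rung is 321 mm higher than the one below.

The ladder is on the floor beside the stool on its +x side.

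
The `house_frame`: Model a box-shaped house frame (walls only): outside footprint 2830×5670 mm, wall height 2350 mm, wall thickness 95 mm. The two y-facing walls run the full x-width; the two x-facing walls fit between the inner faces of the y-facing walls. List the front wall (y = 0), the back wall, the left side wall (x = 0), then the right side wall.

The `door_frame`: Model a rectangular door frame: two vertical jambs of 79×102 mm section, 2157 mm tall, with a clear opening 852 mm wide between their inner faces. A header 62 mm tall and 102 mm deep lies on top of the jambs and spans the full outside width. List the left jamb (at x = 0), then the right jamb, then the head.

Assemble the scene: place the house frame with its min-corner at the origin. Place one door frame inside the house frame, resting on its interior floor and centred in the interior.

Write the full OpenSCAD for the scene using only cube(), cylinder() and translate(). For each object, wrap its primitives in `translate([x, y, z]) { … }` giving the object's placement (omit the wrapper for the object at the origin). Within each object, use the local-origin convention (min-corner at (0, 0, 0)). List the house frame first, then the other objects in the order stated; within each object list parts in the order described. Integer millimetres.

cube([2830, 95, 2350]);
translate([0, 5575, 0]) cube([2830, 95, 2350]);
translate([0, 95, 0]) cube([95, 5480, 2350]);
translate([2735, 95, 0]) cube([95, 5480, 2350]);
translate([910, 2784, 0]) {
  cube([79, 102, 2157]);
  translate([931, 0, 0]) cube([79, 102, 2157]);
  translate([0, 0, 2157]) cube([1010, 102, 62]);
}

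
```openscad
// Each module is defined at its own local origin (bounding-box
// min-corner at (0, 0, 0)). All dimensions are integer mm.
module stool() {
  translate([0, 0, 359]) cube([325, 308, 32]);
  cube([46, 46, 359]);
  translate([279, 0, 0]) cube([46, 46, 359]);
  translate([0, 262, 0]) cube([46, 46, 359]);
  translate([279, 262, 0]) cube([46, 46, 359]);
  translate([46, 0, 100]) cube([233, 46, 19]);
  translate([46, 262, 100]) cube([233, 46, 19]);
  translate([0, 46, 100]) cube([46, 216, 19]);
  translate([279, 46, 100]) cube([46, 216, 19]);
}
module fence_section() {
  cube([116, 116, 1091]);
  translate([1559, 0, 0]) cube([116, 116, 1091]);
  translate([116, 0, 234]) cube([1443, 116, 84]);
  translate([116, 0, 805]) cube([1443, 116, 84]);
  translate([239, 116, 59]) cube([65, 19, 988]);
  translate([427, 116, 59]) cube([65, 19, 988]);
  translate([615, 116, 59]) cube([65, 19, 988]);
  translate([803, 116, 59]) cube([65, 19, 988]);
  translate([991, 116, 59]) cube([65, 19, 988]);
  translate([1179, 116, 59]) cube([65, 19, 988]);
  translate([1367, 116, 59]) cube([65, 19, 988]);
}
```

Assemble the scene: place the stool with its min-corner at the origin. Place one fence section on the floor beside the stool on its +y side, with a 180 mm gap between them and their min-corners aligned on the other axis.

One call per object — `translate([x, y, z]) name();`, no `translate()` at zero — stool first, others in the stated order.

stool();
translate([0, 488, 0]) fence_section();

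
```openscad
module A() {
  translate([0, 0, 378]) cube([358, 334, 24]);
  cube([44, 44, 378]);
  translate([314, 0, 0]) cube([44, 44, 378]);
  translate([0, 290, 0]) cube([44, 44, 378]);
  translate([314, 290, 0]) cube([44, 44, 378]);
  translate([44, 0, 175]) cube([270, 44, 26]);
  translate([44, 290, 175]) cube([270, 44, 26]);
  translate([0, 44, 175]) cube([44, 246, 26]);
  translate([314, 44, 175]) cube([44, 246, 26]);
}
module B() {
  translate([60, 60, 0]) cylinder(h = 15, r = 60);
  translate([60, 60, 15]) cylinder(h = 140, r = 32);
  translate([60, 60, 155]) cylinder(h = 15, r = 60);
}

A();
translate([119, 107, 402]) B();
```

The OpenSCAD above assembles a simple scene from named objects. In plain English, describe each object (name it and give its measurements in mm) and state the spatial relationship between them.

A is a four-legged stool. The seat is a 358×334×24 mm slab whose top surface is at z = 402 mm; four square legs, each 44×44 mm in cross-section, run from the floor (z = 0) to the underside of the seat, each flush with a corner of the seat. Four stretchers, 44 mm wide and 26 mm tall, connect adjacent legs with their undersides at z = 175 mm, each running between the inner faces of the legs it joins and aligned with the legs' outer faces on the other axis.

B is a spool: two coaxial disc flanges of radius 60 mm and thickness 15 mm, joined by a core cylinder of radius 32 mm and height 140 mm. The lower flange rests on z = 0 and the three cylinders share a vertical axis.

The spool is on top of the stool, centred.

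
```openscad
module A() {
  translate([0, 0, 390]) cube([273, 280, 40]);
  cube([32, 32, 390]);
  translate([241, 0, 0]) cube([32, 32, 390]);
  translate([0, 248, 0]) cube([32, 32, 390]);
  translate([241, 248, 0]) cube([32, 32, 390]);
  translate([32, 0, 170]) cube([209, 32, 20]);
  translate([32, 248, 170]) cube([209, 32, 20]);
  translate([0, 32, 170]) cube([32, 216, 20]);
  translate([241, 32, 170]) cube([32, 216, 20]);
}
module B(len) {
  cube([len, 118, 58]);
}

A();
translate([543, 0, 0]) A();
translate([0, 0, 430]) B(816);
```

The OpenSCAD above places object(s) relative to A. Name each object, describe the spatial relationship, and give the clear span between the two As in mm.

A is a stool. B is a beam. A beam spans the tops of two stools. The clear span between the two stools is 270 mm.

Second stool starts at x = 543; first ends at x = 273; clear span = 543 − 273 = 270 mm.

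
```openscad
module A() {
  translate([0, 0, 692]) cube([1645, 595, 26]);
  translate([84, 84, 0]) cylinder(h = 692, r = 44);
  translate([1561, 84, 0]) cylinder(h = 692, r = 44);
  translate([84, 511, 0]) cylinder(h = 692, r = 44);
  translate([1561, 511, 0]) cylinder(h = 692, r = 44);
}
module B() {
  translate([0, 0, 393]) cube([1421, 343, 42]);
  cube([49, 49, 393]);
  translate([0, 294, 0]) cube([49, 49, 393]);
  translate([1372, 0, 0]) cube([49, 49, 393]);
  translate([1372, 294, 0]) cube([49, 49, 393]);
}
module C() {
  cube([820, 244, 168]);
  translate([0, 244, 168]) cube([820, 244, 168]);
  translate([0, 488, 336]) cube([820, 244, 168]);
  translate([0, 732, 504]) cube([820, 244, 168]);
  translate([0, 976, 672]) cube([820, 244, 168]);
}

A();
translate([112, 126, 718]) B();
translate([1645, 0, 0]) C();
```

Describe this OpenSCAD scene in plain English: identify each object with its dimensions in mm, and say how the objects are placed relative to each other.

A is a table: top 1645 mm (x) × 595 mm (y), 26 mm thick, upper face at z = 718 mm, on four round legs of 88 mm diameter, each leg's bounding box inset 40 mm from the nearest pair of top edges, running from z = 0 to the bottom of the top.

B is a bench: a 1421×343 mm seat slab, 42 mm thick, top at z = 435 mm, on four 49×49 mm square legs flush with the seat corners and standing on z = 0.

C is a run of 5 identical solid stair steps. Each tread is 820×244 mm and each step block is 168 mm high. Step 1 rests on the floor; step k is offset from step 1 by (k−1)×244 mm in y and (k−1)×168 mm in z.

The bench is on top of the table, centred. The staircase is against the table's +x side, with their −y faces flush.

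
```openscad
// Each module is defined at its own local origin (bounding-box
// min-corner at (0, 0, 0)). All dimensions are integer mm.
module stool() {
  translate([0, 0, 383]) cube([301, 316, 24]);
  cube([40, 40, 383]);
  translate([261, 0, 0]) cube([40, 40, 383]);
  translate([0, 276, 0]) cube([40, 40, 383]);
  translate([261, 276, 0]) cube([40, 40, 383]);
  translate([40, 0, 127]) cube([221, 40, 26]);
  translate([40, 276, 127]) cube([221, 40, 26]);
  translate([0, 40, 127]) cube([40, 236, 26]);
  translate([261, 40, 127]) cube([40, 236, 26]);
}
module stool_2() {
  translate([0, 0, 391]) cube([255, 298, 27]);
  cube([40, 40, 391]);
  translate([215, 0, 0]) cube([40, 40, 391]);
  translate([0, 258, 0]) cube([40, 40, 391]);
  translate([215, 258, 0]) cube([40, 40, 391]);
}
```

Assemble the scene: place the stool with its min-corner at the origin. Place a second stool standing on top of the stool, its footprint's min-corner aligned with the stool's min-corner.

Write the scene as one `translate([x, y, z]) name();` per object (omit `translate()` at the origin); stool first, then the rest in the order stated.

stool();
translate([0, 0, 407]) stool_2();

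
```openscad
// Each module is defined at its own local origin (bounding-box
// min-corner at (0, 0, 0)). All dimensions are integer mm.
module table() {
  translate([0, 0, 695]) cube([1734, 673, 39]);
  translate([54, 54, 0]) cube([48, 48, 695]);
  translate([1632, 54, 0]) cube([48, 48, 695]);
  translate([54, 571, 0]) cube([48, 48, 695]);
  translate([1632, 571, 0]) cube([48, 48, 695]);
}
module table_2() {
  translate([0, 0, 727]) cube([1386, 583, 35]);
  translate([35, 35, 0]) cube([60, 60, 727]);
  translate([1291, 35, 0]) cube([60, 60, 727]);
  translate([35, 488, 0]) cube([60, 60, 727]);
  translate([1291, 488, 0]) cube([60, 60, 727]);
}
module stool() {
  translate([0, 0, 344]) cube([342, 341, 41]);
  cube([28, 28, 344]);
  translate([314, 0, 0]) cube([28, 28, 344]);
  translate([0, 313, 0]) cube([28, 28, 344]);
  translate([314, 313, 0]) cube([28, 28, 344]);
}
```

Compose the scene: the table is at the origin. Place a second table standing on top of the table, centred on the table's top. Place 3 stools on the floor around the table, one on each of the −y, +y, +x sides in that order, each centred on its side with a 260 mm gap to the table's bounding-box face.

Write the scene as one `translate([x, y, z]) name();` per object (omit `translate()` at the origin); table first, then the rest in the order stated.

table();
translate([174, 45, 734]) table_2();
translate([696, -601, 0]) stool();
translate([696, 933, 0]) stool();
translate([1994, 166, 0]) stool();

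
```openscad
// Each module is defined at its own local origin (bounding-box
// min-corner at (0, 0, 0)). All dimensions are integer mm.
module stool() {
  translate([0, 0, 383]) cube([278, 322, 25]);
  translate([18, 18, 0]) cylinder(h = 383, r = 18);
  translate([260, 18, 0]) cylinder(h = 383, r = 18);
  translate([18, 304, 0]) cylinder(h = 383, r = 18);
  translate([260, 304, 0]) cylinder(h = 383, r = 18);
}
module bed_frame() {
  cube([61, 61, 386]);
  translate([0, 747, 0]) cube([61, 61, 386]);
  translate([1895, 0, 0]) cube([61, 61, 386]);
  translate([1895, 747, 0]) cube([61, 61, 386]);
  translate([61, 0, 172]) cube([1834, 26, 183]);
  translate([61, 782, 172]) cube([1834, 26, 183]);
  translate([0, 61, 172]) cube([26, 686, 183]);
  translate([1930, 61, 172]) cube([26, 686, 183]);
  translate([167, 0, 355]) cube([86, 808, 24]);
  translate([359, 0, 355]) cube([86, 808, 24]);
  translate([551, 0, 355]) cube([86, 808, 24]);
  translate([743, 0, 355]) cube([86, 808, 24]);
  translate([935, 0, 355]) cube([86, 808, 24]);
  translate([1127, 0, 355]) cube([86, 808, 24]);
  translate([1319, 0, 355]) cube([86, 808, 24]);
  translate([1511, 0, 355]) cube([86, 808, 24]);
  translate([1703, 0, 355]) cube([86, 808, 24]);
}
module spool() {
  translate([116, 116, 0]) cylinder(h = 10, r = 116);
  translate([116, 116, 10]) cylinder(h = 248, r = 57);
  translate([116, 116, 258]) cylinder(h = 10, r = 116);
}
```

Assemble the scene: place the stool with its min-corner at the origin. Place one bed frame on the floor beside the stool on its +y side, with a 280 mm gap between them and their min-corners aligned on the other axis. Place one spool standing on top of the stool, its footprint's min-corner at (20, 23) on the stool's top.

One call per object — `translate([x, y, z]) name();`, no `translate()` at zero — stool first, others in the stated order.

stool();
translate([0, 602, 0]) bed_frame();
translate([20, 23, 408]) spool();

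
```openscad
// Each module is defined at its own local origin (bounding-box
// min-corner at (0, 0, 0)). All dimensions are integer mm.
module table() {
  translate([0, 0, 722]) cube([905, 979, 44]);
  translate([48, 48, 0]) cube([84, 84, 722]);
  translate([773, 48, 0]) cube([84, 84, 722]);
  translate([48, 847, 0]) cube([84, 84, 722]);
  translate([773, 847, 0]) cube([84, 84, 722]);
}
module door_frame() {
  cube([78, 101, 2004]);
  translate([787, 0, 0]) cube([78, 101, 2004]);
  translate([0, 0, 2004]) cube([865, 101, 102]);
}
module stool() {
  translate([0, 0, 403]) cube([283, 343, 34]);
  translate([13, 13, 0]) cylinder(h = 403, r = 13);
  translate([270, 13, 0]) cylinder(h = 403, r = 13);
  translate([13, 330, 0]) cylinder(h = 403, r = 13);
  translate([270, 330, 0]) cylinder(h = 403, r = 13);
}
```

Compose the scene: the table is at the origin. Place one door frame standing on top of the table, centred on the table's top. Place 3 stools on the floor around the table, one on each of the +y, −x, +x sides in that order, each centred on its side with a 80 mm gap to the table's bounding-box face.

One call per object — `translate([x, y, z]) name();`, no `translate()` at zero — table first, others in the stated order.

table();
translate([20, 439, 766]) door_frame();
translate([311, 1059, 0]) stool();
translate([-363, 318, 0]) stool();
translate([985, 318, 0]) stool();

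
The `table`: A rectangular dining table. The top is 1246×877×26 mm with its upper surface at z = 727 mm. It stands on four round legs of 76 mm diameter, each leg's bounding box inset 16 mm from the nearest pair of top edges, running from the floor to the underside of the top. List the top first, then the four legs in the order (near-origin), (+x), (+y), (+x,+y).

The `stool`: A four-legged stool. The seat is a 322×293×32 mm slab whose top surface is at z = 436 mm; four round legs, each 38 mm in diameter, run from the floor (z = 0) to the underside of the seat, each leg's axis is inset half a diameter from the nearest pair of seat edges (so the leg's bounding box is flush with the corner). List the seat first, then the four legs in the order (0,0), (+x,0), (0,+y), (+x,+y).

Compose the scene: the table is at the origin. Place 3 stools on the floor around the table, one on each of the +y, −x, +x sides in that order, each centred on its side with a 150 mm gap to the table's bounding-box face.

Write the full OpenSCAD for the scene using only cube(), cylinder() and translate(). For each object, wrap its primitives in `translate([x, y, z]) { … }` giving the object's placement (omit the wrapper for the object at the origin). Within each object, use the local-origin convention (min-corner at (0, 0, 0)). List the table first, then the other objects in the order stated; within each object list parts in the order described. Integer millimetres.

translate([0, 0, 701]) cube([1246, 877, 26]);
translate([54, 54, 0]) cylinder(h = 701, r = 38);
translate([1192, 54, 0]) cylinder(h = 701, r = 38);
translate([54, 823, 0]) cylinder(h = 701, r = 38);
translate([1192, 823, 0]) cylinder(h = 701, r = 38);
translate([462, 1027, 0]) {
  translate([0, 0, 404]) cube([322, 293, 32]);
  translate([19, 19, 0]) cylinder(h = 404, r = 19);
  translate([303, 19, 0]) cylinder(h = 404, r = 19);
  translate([19, 274, 0]) cylinder(h = 404, r = 19);
  translate([303, 274, 0]) cylinder(h = 404, r = 19);
}
translate([-472, 292, 0]) {
  translate([0, 0, 404]) cube([322, 293, 32]);
  translate([19, 19, 0]) cylinder(h = 404, r = 19);
  translate([303, 19, 0]) cylinder(h = 404, r = 19);
  translate([19, 274, 0]) cylinder(h = 404, r = 19);
  translate([303, 274, 0]) cylinder(h = 404, r = 19);
}
translate([1396, 292, 0]) {
  translate([0, 0, 404]) cube([322, 293, 32]);
  translate([19, 19, 0]) cylinder(h = 404, r = 19);
  translate([303, 19, 0]) cylinder(h = 404, r = 19);
  translate([19, 274, 0]) cylinder(h = 404, r = 19);
  translate([303, 274, 0]) cylinder(h = 404, r = 19);
}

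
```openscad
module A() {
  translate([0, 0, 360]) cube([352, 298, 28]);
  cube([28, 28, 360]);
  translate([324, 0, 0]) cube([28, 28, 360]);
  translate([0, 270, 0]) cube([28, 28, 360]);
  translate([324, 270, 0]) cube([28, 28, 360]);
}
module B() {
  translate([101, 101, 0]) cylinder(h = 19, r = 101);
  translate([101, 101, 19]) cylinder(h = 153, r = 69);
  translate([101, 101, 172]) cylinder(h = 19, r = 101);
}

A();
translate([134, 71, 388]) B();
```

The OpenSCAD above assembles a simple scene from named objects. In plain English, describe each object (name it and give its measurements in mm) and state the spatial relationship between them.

A is a four-legged stool. The seat is 352×298 mm, 28 mm thick, top at z = 388 mm. It stands on four square legs, each 28×28 mm in cross-section, from z = 0 to the seat underside, each flush with a corner of the seat.

B is a spool: two coaxial disc flanges of radius 101 mm and thickness 19 mm, joined by a core cylinder of radius 69 mm and height 153 mm. The lower flange rests on z = 0 and the three cylinders share a vertical axis.

The spool is on top of the stool.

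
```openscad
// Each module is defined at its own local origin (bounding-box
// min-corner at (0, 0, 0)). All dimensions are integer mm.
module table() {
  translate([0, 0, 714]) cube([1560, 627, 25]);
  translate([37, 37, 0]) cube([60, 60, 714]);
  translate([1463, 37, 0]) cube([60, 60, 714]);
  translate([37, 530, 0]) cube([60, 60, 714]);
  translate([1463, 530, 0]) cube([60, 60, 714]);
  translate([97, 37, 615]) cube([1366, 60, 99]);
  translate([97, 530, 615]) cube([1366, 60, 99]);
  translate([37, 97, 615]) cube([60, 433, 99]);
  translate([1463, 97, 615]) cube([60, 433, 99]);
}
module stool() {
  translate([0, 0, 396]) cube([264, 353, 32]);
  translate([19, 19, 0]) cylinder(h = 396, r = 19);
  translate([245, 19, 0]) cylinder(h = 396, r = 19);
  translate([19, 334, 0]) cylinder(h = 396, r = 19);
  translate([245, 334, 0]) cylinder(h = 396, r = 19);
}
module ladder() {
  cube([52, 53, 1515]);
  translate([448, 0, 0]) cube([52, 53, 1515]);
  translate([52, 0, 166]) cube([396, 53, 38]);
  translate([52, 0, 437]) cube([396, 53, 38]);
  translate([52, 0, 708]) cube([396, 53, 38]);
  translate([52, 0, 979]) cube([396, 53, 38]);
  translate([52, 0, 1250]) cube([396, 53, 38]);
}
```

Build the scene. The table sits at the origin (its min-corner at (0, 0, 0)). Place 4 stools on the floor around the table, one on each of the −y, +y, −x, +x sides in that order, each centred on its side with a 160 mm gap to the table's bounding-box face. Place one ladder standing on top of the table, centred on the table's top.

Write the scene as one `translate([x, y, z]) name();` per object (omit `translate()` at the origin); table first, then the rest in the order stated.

table();
translate([648, -513, 0]) stool();
translate([648, 787, 0]) stool();
translate([-424, 137, 0]) stool();
translate([1720, 137, 0]) stool();
translate([530, 287, 739]) ladder();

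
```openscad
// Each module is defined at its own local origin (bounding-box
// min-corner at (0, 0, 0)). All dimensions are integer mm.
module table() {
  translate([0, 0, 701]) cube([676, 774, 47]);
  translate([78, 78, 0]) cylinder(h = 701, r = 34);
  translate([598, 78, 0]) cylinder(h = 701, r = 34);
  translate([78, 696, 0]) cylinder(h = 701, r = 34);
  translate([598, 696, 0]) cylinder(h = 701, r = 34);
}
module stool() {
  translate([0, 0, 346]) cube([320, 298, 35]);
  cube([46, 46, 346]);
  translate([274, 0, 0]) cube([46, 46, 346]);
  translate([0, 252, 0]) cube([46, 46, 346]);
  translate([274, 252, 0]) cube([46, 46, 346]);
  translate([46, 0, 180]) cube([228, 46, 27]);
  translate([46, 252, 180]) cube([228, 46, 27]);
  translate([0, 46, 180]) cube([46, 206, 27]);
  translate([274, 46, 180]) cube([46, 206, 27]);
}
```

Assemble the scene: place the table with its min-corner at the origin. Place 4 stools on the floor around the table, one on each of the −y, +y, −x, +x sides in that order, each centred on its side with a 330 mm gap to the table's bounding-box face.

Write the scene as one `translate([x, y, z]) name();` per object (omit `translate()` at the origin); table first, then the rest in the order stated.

table();
translate([178, -628, 0]) stool();
translate([178, 1104, 0]) stool();
translate([-650, 238, 0]) stool();
translate([1006, 238, 0]) stool();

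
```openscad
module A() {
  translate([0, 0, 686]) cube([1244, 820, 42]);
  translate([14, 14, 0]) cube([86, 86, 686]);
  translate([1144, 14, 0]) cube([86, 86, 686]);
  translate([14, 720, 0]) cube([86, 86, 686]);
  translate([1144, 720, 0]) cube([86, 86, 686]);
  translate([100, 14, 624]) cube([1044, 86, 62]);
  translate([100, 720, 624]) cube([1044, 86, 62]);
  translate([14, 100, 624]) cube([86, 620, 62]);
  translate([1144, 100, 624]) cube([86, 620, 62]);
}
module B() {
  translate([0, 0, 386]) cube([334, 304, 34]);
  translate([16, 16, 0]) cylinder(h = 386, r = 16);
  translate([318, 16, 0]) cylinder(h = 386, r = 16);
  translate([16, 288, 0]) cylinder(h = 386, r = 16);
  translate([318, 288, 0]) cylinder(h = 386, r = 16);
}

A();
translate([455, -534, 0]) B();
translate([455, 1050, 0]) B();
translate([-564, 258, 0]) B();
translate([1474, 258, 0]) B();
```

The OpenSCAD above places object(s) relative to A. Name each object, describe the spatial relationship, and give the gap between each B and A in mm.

A is a table. B is a stool. Four stools sit around the table at the −y, +y, −x, +x sides. The gap between each stool and the table is 230 mm.

Each stool's nearest face is 230 mm from the table's bounding box.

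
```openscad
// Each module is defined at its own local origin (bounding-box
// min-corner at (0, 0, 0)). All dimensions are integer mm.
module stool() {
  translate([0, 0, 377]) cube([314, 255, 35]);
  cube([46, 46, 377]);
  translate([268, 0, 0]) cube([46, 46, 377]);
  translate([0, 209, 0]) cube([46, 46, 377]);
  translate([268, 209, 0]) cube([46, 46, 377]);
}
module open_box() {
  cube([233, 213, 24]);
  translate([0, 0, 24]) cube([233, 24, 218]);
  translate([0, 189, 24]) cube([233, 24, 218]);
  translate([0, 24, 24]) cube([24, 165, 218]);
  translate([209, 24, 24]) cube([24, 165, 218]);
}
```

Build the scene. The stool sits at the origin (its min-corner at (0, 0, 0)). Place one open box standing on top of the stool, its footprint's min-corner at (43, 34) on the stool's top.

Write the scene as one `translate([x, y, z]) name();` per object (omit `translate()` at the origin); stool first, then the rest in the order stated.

stool();
translate([43, 34, 412]) open_box();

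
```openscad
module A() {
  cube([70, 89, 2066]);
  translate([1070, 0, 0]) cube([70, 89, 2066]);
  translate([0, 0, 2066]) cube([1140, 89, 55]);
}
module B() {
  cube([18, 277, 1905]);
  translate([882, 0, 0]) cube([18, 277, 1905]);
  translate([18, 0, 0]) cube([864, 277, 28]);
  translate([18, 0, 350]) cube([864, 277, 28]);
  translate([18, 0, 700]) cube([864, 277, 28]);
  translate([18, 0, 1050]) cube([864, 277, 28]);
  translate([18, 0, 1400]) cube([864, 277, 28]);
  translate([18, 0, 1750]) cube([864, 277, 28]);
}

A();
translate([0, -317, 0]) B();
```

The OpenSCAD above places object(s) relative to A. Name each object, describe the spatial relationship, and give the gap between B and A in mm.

A is a door frame. B is a bookshelf. The bookshelf is on the floor beside the door frame on its −y side. The gap between the bookshelf and the door frame is 40 mm.

The bookshelf's nearest face is 40 mm from the door frame's −y face.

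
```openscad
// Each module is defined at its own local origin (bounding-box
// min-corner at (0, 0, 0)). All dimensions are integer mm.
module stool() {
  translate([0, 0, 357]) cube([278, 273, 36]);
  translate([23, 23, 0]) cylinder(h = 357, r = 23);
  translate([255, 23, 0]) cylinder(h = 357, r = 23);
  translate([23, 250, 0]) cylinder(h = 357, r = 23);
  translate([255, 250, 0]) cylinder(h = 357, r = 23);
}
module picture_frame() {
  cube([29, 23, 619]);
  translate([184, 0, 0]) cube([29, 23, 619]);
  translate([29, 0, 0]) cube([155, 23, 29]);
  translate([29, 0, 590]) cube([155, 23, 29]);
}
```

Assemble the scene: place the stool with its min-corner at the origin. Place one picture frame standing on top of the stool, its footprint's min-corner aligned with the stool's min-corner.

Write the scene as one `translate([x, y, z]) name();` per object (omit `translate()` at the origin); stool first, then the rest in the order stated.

stool();
translate([0, 0, 393]) picture_frame();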